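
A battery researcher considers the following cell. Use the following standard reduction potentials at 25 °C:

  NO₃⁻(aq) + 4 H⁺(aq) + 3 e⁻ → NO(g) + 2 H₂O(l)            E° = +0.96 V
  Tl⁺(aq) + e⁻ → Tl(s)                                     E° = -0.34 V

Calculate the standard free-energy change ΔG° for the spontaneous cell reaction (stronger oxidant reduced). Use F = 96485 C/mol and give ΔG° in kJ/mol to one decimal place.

-376.3 kJ/mol

NO₃⁻/NO (E° = +0.96 V) is the cathode; Tl⁺/Tl (E° = -0.34 V) is the anode, so E°cell = +1.30 V.
Balancing electrons gives n = 3 (lcm of 3 and 1).
ΔG° = −nFE° = −(3)(96485)(+1.30) = -376,292 J = -376.3 kJ/mol.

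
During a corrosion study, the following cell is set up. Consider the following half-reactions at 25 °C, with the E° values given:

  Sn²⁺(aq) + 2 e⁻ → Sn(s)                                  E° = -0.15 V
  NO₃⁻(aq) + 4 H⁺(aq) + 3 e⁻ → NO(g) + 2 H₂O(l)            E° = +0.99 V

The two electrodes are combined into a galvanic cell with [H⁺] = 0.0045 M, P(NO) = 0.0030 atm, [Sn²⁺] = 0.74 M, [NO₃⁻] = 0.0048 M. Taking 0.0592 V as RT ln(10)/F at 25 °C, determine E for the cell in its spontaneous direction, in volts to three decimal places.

+0.963 V

NO₃⁻/NO is the cathode (higher E°), Sn²⁺/Sn the anode: E°cell = +0.99 − (-0.15) = +1.14 V, n = 6.
Overall: 2 NO₃⁻(aq) + 8 H⁺(aq) + 3 Sn(s) → 2 NO(g) + 4 H₂O(l) + 3 Sn²⁺(aq)
Q = P(NO)^2·[Sn²⁺]^3 / ([NO₃⁻]^2·[H⁺]^8); log Q = 17.974.
E = E° − (0.0592/n) log Q = +1.14 − (0.0592/6)(17.974) = +0.963 V.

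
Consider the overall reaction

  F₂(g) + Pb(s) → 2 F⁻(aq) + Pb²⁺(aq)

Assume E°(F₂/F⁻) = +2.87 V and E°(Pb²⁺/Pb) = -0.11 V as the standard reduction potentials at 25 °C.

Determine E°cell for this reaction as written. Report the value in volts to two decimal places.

The F₂/F⁻ couple has the higher reduction potential, so it is the cathode; Pb²⁺/Pb is oxidised at the anode.
E°cell = E°(cathode) − E°(anode) = (+2.87) − (-0.11) = +2.98 V.

+2.98 V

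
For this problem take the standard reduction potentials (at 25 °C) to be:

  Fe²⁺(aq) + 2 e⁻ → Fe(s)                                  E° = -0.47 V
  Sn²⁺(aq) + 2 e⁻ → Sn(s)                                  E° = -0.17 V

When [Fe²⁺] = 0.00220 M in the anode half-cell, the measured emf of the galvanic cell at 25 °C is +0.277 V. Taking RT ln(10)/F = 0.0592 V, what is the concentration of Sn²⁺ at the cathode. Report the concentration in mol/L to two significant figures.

0.00037 M

Sn²⁺/Sn is the cathode, Fe²⁺/Fe the anode: E°cell = +0.30 V, n = 2.
Overall reaction: Sn²⁺(aq) + Fe(s) → Sn(s) + Fe²⁺(aq); Q = [Fe²⁺]^1/[Sn²⁺]^1.
From E = E° − (0.0592/n) log Q: log Q = (E° − E)·n/0.0592 = (+0.30 − (+0.277))·2/0.0592 = 0.7770.
So 1·log[Sn²⁺] = 1·log(0.0022) − log Q = -2.6576 − (0.7770) = -3.4346; [Sn²⁺] = 10^(-3.4346) ≈ 0.00037 M.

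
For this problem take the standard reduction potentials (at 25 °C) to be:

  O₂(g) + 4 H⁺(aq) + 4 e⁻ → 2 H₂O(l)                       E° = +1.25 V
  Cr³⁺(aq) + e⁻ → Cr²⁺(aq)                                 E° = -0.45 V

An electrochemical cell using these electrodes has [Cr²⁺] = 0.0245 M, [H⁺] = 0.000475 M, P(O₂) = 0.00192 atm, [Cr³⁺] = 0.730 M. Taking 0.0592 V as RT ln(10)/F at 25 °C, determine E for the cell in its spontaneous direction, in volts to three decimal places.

O₂/H₂O is the cathode (higher E°), Cr³⁺/Cr²⁺ the anode: E°cell = +1.25 − (-0.45) = +1.70 V, n = 4.
Overall: O₂(g) + 4 H⁺(aq) + 4 Cr²⁺(aq) → 2 H₂O(l) + 4 Cr³⁺(aq)
Q = [Cr³⁺]^4 / (P(O₂)·[H⁺]^4·[Cr²⁺]^4); log Q = 21.907.
E = E° − (0.0592/n) log Q = +1.70 − (0.0592/4)(21.907) = +1.376 V.

+1.376 V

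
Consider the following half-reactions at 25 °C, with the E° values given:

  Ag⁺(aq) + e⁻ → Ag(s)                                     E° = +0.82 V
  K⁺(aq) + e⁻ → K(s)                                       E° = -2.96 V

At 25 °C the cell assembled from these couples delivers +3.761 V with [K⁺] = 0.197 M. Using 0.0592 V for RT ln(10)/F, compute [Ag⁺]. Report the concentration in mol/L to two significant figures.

Ag⁺/Ag is the cathode, K⁺/K the anode: E°cell = +3.78 V, n = 1.
Overall reaction: Ag⁺(aq) + K(s) → Ag(s) + K⁺(aq); Q = [K⁺]^1/[Ag⁺]^1.
From E = E° − (0.0592/n) log Q: log Q = (E° − E)·n/0.0592 = (+3.78 − (+3.761))·1/0.0592 = 0.3209.
So 1·log[Ag⁺] = 1·log(0.197) − log Q = -0.7055 − (0.3209) = -1.0264; [Ag⁺] = 10^(-1.0264) ≈ 0.094 M.

0.094 M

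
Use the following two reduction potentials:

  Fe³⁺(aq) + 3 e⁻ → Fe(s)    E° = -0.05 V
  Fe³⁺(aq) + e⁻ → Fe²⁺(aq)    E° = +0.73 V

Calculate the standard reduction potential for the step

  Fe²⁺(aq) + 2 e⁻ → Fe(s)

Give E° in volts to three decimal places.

Sequential free energies add, so n₃E°₃ = n₁E°₁ + n₂E°₂.
With n₃ = 3, and the known step contributing 1×(+0.73) V, the unknown satisfies 2·E° = 3×(-0.05) − 1×(+0.73) = -0.880.
E° = -0.880 / 2 = -0.440 V.

-0.440 V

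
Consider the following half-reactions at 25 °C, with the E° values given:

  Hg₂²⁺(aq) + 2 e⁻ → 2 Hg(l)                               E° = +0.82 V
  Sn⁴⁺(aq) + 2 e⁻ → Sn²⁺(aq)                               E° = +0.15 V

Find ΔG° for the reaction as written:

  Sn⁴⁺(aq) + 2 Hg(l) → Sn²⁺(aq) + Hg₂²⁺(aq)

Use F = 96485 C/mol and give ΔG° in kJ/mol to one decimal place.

+129.3 kJ/mol

As written, Sn⁴⁺/Sn²⁺ is reduced (cathode) and Hg₂²⁺/Hg is oxidised (anode), so E°cell = (+0.15) − (+0.82) = -0.67 V.
Balancing electrons gives n = 2.
ΔG° = −nFE° = −(2)(96485)(-0.67) = 129,290 J = +129.3 kJ/mol.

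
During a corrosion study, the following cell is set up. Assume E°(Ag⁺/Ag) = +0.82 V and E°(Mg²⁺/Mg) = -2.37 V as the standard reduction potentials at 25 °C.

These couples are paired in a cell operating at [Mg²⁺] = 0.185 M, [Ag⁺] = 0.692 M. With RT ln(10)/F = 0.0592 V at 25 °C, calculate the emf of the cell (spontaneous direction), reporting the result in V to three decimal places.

Ag⁺/Ag is the cathode (higher E°), Mg²⁺/Mg the anode: E°cell = +0.82 − (-2.37) = +3.19 V, n = 2.
Overall: 2 Ag⁺(aq) + Mg(s) → 2 Ag(s) + Mg²⁺(aq)
Q = [Mg²⁺] / ([Ag⁺]^2); log Q = -0.413.
E = E° − (0.0592/n) log Q = +3.19 − (0.0592/2)(-0.413) = +3.202 V.

+3.202 V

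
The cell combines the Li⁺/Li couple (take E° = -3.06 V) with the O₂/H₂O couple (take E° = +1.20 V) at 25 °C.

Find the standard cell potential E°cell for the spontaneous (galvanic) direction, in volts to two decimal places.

+4.26 V

The O₂/H₂O couple has the higher reduction potential, so it is the cathode; Li⁺/Li is oxidised at the anode.
E°cell = E°(cathode) − E°(anode) = (+1.20) − (-3.06) = +4.26 V.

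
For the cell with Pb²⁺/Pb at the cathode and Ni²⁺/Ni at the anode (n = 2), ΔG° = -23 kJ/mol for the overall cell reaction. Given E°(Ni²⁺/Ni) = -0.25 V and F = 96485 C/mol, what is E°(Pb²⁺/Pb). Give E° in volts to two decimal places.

E°cell = −ΔG°/(nF) = −(-23×10³)/((2)(96485)) = +0.119 V.
Since Pb²⁺/Pb is the cathode and Ni²⁺/Ni the anode, E°cell = E°(Pb²⁺/Pb) − E°(Ni²⁺/Ni).
So E°(Pb²⁺/Pb) = E°cell + E°(Ni²⁺/Ni) = +0.119 + (-0.25) = -0.13 V.

-0.13 V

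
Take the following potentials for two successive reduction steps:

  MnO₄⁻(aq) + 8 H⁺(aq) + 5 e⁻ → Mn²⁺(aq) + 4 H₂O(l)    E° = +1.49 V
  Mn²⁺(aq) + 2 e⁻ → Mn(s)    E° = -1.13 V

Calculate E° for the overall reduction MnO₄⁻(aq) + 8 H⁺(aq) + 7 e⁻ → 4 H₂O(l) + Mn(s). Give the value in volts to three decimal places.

+0.741 V

Adding the free-energy changes (−nFE°) of the two steps gives −n₃FE°₃ = −n₁FE°₁ − n₂FE°₂.
E°₃ = (5×+1.49 + 2×-1.13) / 7 = (+5.190) / 7 = +0.741 V.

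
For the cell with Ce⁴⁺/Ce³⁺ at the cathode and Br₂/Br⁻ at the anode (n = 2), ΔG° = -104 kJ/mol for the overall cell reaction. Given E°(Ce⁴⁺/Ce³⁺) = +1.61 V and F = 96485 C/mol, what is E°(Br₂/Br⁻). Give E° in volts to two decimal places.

+1.07 V

E°cell = −ΔG°/(nF) = −(-104×10³)/((2)(96485)) = +0.539 V.
Since Ce⁴⁺/Ce³⁺ is the cathode and Br₂/Br⁻ the anode, E°cell = E°(Ce⁴⁺/Ce³⁺) − E°(Br₂/Br⁻).
So E°(Br₂/Br⁻) = E°(Ce⁴⁺/Ce³⁺) − E°cell = (+1.61) − (+0.539) = +1.07 V.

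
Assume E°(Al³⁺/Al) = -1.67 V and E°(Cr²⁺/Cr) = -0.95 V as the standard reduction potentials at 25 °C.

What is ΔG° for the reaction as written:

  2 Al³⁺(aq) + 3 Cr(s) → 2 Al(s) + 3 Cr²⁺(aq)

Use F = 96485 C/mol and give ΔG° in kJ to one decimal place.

As written, Al³⁺/Al is reduced (cathode) and Cr²⁺/Cr is oxidised (anode), so E°cell = (-1.67) − (-0.95) = -0.72 V.
Balancing electrons gives n = 6.
ΔG° = −nFE° = −(6)(96485)(-0.72) = 416,815 J = +416.8 kJ.

+416.8 kJ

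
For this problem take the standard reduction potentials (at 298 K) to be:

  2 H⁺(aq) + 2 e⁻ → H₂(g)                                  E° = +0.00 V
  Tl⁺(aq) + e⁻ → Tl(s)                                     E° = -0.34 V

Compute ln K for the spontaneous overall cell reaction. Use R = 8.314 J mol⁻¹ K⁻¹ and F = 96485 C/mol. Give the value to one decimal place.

Cathode: H⁺/H₂; anode: Tl⁺/Tl. E°cell = (+0.00) − (-0.34) = +0.34 V, with n = 2.
ΔG° = −nFE° = −RT ln K, so ln K = nFE°/(RT) = (2)(96485)(+0.34) / ((8.314)(298)) = 26.481.

26.5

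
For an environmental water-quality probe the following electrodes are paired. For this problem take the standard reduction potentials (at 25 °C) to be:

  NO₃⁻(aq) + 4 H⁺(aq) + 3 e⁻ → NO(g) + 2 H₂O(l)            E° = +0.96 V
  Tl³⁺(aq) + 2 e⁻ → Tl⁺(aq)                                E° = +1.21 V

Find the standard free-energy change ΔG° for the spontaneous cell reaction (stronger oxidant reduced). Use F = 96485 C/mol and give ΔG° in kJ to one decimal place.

Tl³⁺/Tl⁺ (E° = +1.21 V) is the cathode; NO₃⁻/NO (E° = +0.96 V) is the anode, so E°cell = +0.25 V.
Balancing electrons gives n = 6 (lcm of 2 and 3).
ΔG° = −nFE° = −(6)(96485)(+0.25) = -144,728 J = -144.7 kJ.

-144.7 kJ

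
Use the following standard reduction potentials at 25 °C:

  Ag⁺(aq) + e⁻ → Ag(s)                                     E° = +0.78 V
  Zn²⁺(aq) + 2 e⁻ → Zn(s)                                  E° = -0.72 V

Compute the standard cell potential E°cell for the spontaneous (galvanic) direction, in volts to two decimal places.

The Ag⁺/Ag couple has the higher reduction potential, so it is the cathode; Zn²⁺/Zn is oxidised at the anode.
E°cell = E°(cathode) − E°(anode) = (+0.78) − (-0.72) = +1.50 V.

+1.50 V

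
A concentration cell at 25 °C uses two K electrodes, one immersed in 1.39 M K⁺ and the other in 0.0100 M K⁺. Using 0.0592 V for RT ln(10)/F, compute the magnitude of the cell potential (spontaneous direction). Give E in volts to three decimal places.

For a concentration cell E°cell = 0. The 1.39 M side is the cathode (reduction is favoured where [K⁺] is higher).
With n = 1, E = −(0.0592/1) log([K⁺]ₐₙ/[K⁺]꜀ₐₜ) = −(0.0592/1) log(0.01/1.39) = −(0.0592/1)(-2.143) = +0.127 V.

+0.127 V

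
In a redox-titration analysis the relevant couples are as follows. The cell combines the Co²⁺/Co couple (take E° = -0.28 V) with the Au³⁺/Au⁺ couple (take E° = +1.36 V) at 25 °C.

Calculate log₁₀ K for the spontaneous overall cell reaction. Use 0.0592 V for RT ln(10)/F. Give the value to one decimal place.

55.4

Cathode: Au³⁺/Au⁺; anode: Co²⁺/Co. E°cell = +1.64 V, n = 2.
log K = nE°cell / 0.0592 = (2)(+1.64) / 0.0592 = 55.4.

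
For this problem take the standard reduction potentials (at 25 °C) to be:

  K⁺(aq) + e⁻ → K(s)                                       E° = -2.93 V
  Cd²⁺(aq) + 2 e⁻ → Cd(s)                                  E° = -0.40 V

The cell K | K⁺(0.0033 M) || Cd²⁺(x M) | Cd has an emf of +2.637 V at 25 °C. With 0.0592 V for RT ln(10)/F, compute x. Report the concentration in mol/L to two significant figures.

Cd²⁺/Cd is the cathode, K⁺/K the anode: E°cell = +2.53 V, n = 2.
Overall reaction: Cd²⁺(aq) + 2 K(s) → Cd(s) + 2 K⁺(aq); Q = [K⁺]^2/[Cd²⁺]^1.
From E = E° − (0.0592/n) log Q: log Q = (E° − E)·n/0.0592 = (+2.53 − (+2.637))·2/0.0592 = -3.6149.
So 1·log[Cd²⁺] = 2·log(0.0033) − log Q = -4.9630 − (-3.6149) = -1.3481; [Cd²⁺] = 10^(-1.3481) ≈ 0.045 M.

0.045 M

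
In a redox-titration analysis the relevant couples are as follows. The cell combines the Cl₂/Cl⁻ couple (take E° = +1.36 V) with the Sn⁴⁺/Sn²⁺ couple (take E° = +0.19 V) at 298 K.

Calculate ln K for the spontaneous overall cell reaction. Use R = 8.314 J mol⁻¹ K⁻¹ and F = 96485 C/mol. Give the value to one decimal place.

Cathode: Cl₂/Cl⁻; anode: Sn⁴⁺/Sn²⁺. E°cell = (+1.36) − (+0.19) = +1.17 V, with n = 2.
ΔG° = −nFE° = −RT ln K, so ln K = nFE°/(RT) = (2)(96485)(+1.17) / ((8.314)(298)) = 91.127.

91.1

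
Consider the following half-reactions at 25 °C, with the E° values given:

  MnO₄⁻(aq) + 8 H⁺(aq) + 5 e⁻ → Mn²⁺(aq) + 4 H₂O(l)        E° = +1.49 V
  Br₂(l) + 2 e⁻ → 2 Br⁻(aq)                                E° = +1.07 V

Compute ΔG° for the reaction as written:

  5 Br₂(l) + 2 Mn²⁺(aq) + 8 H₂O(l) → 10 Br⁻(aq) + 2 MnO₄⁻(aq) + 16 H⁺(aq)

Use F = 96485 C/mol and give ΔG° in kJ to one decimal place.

As written, Br₂/Br⁻ is reduced (cathode) and MnO₄⁻/Mn²⁺ is oxidised (anode), so E°cell = (+1.07) − (+1.49) = -0.42 V.
Balancing electrons gives n = 10.
ΔG° = −nFE° = −(10)(96485)(-0.42) = 405,237 J = +405.2 kJ.

+405.2 kJ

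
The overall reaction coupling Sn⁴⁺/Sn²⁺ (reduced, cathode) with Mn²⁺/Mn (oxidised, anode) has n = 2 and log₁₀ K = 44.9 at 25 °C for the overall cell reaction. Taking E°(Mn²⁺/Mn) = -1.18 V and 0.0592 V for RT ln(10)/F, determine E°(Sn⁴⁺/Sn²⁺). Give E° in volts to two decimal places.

E°cell = (0.0592/n)·log K = (0.0592/2)(44.9) = +1.329 V.
Since Sn⁴⁺/Sn²⁺ is the cathode and Mn²⁺/Mn the anode, E°cell = E°(Sn⁴⁺/Sn²⁺) − E°(Mn²⁺/Mn).
So E°(Sn⁴⁺/Sn²⁺) = E°cell + E°(Mn²⁺/Mn) = +1.329 + (-1.18) = +0.15 V.

+0.15 V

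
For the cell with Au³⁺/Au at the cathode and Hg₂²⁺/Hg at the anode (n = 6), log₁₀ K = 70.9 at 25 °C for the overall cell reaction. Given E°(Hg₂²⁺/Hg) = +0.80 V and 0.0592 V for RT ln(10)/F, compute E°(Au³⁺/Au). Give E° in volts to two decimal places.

E°cell = (0.0592/n)·log K = (0.0592/6)(70.9) = +0.700 V.
Since Au³⁺/Au is the cathode and Hg₂²⁺/Hg the anode, E°cell = E°(Au³⁺/Au) − E°(Hg₂²⁺/Hg).
So E°(Au³⁺/Au) = E°cell + E°(Hg₂²⁺/Hg) = +0.700 + (+0.80) = +1.50 V.

+1.50 V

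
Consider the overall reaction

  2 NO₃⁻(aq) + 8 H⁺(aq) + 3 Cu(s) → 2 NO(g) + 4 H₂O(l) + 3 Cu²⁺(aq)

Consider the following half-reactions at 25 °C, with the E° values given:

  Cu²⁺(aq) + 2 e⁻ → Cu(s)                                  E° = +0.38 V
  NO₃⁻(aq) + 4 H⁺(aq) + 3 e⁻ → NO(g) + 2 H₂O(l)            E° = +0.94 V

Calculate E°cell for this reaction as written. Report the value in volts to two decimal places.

+0.56 V

The NO₃⁻/NO couple has the higher reduction potential, so it is the cathode; Cu²⁺/Cu is oxidised at the anode.
E°cell = E°(cathode) − E°(anode) = (+0.94) − (+0.38) = +0.56 V.
Since E°cell > 0, the reaction is spontaneous under standard conditions.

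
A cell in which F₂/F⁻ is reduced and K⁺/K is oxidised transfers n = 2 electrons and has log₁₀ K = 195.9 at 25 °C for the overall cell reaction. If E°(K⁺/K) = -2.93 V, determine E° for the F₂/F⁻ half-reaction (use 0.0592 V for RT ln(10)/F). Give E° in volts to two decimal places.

+2.87 V

E°cell = (0.0592/n)·log K = (0.0592/2)(195.9) = +5.799 V.
Since F₂/F⁻ is the cathode and K⁺/K the anode, E°cell = E°(F₂/F⁻) − E°(K⁺/K).
So E°(F₂/F⁻) = E°cell + E°(K⁺/K) = +5.799 + (-2.93) = +2.87 V.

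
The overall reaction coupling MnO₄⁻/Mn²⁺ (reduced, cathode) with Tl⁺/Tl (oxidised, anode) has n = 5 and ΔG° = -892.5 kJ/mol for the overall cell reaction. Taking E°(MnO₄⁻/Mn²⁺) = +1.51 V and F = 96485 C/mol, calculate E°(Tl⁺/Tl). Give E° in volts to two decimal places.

E°cell = −ΔG°/(nF) = −(-892.5×10³)/((5)(96485)) = +1.850 V.
Since MnO₄⁻/Mn²⁺ is the cathode and Tl⁺/Tl the anode, E°cell = E°(MnO₄⁻/Mn²⁺) − E°(Tl⁺/Tl).
So E°(Tl⁺/Tl) = E°(MnO₄⁻/Mn²⁺) − E°cell = (+1.51) − (+1.850) = -0.34 V.

-0.34 V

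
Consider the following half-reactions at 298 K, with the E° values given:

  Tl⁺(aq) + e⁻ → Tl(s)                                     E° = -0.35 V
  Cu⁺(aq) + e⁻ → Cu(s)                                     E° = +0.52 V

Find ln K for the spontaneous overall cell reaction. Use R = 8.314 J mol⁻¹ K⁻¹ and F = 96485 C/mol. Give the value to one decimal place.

Cathode: Cu⁺/Cu; anode: Tl⁺/Tl. E°cell = (+0.52) − (-0.35) = +0.87 V, with n = 1.
ΔG° = −nFE° = −RT ln K, so ln K = nFE°/(RT) = (1)(96485)(+0.87) / ((8.314)(298)) = 33.881.

33.9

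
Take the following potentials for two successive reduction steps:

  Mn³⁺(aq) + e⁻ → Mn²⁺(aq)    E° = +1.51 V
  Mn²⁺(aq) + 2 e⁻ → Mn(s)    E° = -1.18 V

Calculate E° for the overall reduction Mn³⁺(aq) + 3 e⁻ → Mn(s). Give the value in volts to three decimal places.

-0.283 V

Since ΔG° = −nFE° is additive over sequential reductions, n₃E°₃ = n₁E°₁ + n₂E°₂.
E°₃ = (1×+1.51 + 2×-1.18) / 3 = (-0.850) / 3 = -0.283 V.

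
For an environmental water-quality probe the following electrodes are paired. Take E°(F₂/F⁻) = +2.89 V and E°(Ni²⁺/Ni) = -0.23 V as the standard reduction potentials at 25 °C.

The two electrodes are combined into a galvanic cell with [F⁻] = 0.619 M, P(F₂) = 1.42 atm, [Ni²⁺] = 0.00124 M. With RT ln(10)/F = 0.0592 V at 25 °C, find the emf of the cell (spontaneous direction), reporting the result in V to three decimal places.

+3.223 V

F₂/F⁻ is the cathode (higher E°), Ni²⁺/Ni the anode: E°cell = +2.89 − (-0.23) = +3.12 V, n = 2.
Overall: F₂(g) + Ni(s) → 2 F⁻(aq) + Ni²⁺(aq)
Q = [F⁻]^2·[Ni²⁺] / (P(F₂)); log Q = -3.475.
E = E° − (0.0592/n) log Q = +3.12 − (0.0592/2)(-3.475) = +3.223 V.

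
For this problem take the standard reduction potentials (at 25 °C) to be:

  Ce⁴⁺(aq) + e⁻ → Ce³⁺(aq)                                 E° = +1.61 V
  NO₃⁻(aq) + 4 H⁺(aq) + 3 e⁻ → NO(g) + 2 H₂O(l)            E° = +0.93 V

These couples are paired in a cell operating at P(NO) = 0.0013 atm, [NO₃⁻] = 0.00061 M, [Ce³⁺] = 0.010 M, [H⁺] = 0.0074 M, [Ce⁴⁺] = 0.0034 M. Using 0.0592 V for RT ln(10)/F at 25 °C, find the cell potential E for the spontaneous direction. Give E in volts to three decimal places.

Ce⁴⁺/Ce³⁺ is the cathode (higher E°), NO₃⁻/NO the anode: E°cell = +1.61 − (+0.93) = +0.68 V, n = 3.
Overall: 3 Ce⁴⁺(aq) + NO(g) + 2 H₂O(l) → 3 Ce³⁺(aq) + NO₃⁻(aq) + 4 H⁺(aq)
Q = [Ce³⁺]^3·[NO₃⁻]·[H⁺]^4 / ([Ce⁴⁺]^3·P(NO)); log Q = -7.446.
E = E° − (0.0592/n) log Q = +0.68 − (0.0592/3)(-7.446) = +0.827 V.

+0.827 V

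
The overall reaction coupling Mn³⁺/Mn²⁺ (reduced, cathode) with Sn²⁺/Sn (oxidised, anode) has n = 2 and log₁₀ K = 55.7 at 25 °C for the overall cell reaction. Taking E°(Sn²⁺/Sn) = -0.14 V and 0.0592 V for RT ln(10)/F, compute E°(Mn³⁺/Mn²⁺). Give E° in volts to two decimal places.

E°cell = (0.0592/n)·log K = (0.0592/2)(55.7) = +1.649 V.
Since Mn³⁺/Mn²⁺ is the cathode and Sn²⁺/Sn the anode, E°cell = E°(Mn³⁺/Mn²⁺) − E°(Sn²⁺/Sn).
So E°(Mn³⁺/Mn²⁺) = E°cell + E°(Sn²⁺/Sn) = +1.649 + (-0.14) = +1.51 V.

+1.51 V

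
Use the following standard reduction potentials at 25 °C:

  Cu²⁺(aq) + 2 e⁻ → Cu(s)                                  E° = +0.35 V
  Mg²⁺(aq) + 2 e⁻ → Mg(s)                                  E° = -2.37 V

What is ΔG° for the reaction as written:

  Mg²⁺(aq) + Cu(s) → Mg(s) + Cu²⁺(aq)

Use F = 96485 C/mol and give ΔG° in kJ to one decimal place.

+524.9 kJ

As written, Mg²⁺/Mg is reduced (cathode) and Cu²⁺/Cu is oxidised (anode), so E°cell = (-2.37) − (+0.35) = -2.72 V.
Balancing electrons gives n = 2.
ΔG° = −nFE° = −(2)(96485)(-2.72) = 524,878 J = +524.9 kJ.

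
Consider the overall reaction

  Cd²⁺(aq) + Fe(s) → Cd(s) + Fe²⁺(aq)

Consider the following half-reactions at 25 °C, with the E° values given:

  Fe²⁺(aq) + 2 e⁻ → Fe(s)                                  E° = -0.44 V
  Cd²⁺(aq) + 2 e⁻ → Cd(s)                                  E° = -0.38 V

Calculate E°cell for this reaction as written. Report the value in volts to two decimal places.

+0.06 V

The Cd²⁺/Cd couple has the higher reduction potential, so it is the cathode; Fe²⁺/Fe is oxidised at the anode.
E°cell = E°(cathode) − E°(anode) = (-0.38) − (-0.44) = +0.06 V.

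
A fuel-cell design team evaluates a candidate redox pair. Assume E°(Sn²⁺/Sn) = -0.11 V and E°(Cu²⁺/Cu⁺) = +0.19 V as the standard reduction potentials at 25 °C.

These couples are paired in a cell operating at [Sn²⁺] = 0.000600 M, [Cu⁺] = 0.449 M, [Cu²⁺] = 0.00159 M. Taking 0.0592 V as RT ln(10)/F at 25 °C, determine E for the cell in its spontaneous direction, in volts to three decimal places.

Cu²⁺/Cu⁺ is the cathode (higher E°), Sn²⁺/Sn the anode: E°cell = +0.19 − (-0.11) = +0.30 V, n = 2.
Overall: 2 Cu²⁺(aq) + Sn(s) → 2 Cu⁺(aq) + Sn²⁺(aq)
Q = [Cu⁺]^2·[Sn²⁺] / ([Cu²⁺]^2); log Q = 1.680.
E = E° − (0.0592/n) log Q = +0.30 − (0.0592/2)(1.680) = +0.250 V.

+0.250 V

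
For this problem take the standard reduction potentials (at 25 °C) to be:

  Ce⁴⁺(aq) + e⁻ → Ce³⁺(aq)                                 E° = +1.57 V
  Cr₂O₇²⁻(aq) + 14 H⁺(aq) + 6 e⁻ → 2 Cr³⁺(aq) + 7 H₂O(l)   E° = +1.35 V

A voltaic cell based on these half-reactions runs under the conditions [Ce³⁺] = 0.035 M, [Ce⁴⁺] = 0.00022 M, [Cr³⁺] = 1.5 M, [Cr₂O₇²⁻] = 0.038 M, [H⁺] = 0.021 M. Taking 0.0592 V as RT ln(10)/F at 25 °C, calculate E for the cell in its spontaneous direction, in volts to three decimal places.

Ce⁴⁺/Ce³⁺ is the cathode (higher E°), Cr₂O₇²⁻/Cr³⁺ the anode: E°cell = +1.57 − (+1.35) = +0.22 V, n = 6.
Overall: 6 Ce⁴⁺(aq) + 2 Cr³⁺(aq) + 7 H₂O(l) → 6 Ce³⁺(aq) + Cr₂O₇²⁻(aq) + 14 H⁺(aq)
Q = [Ce³⁺]^6·[Cr₂O₇²⁻]·[H⁺]^14 / ([Ce⁴⁺]^6·[Cr³⁺]^2); log Q = -12.051.
E = E° − (0.0592/n) log Q = +0.22 − (0.0592/6)(-12.051) = +0.339 V.

+0.339 V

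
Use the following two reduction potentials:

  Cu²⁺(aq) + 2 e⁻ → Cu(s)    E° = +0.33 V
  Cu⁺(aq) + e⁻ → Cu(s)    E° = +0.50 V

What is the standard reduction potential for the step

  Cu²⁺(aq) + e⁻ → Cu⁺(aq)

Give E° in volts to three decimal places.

Sequential free energies add, so n₃E°₃ = n₁E°₁ + n₂E°₂.
With n₃ = 2, and the known step contributing 1×(+0.50) V, the unknown satisfies 1·E° = 2×(+0.33) − 1×(+0.50) = +0.160.
E° = +0.160 / 1 = +0.160 V.

+0.160 V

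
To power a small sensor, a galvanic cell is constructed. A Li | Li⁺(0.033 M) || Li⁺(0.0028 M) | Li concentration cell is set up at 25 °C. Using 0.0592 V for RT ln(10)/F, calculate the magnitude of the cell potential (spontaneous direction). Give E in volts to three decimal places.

+0.063 V

For a concentration cell E°cell = 0. The 0.033 M side is the cathode (reduction is favoured where [Li⁺] is higher).
With n = 1, E = −(0.0592/1) log([Li⁺]ₐₙ/[Li⁺]꜀ₐₜ) = −(0.0592/1) log(0.0028/0.033) = −(0.0592/1)(-1.071) = +0.063 V.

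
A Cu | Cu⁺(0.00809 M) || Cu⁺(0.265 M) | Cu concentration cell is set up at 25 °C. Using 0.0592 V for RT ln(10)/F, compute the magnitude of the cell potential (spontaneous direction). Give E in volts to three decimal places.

+0.090 V

For a concentration cell E°cell = 0. The 0.265 M side is the cathode (reduction is favoured where [Cu⁺] is higher).
With n = 1, E = −(0.0592/1) log([Cu⁺]ₐₙ/[Cu⁺]꜀ₐₜ) = −(0.0592/1) log(0.00809/0.265) = −(0.0592/1)(-1.515) = +0.090 V.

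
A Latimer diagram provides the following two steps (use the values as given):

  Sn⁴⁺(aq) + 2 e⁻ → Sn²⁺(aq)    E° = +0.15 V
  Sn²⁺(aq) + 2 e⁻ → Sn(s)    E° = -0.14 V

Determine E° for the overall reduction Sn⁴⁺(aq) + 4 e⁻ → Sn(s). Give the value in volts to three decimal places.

+0.005 V

Standard free energies of sequential steps add: ΔG°₃ = ΔG°₁ + ΔG°₂, so n₃E°₃ = n₁E°₁ + n₂E°₂.
E°₃ = (2×+0.15 + 2×-0.14) / 4 = (+0.020) / 4 = +0.005 V.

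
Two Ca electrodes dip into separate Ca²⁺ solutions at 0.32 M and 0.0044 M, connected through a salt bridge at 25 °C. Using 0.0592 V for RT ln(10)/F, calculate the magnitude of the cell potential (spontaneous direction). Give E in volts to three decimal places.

For a concentration cell E°cell = 0. The 0.32 M side is the cathode (reduction is favoured where [Ca²⁺] is higher).
With n = 2, E = −(0.0592/2) log([Ca²⁺]ₐₙ/[Ca²⁺]꜀ₐₜ) = −(0.0592/2) log(0.0044/0.32) = −(0.0592/2)(-1.862) = +0.055 V.

+0.055 V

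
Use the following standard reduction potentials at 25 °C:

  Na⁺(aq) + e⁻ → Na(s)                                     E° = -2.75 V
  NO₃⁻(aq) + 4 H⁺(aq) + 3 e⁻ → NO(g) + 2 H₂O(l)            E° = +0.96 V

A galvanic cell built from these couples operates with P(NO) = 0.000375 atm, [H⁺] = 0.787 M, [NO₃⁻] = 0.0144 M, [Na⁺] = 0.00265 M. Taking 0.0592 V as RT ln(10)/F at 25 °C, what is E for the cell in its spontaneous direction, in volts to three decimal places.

+3.886 V

NO₃⁻/NO is the cathode (higher E°), Na⁺/Na the anode: E°cell = +0.96 − (-2.75) = +3.71 V, n = 3.
Overall: NO₃⁻(aq) + 4 H⁺(aq) + 3 Na(s) → NO(g) + 2 H₂O(l) + 3 Na⁺(aq)
Q = P(NO)·[Na⁺]^3 / ([NO₃⁻]·[H⁺]^4); log Q = -8.898.
E = E° − (0.0592/n) log Q = +3.71 − (0.0592/3)(-8.898) = +3.886 V.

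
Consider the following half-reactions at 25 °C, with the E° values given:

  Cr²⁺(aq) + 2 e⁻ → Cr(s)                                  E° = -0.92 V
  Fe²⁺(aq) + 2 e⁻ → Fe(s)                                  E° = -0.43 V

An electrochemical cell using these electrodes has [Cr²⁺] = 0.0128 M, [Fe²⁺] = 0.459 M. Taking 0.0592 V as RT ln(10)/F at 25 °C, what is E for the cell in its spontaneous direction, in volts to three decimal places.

Fe²⁺/Fe is the cathode (higher E°), Cr²⁺/Cr the anode: E°cell = -0.43 − (-0.92) = +0.49 V, n = 2.
Overall: Fe²⁺(aq) + Cr(s) → Fe(s) + Cr²⁺(aq)
Q = [Cr²⁺] / ([Fe²⁺]); log Q = -1.555.
E = E° − (0.0592/n) log Q = +0.49 − (0.0592/2)(-1.555) = +0.536 V.

+0.536 V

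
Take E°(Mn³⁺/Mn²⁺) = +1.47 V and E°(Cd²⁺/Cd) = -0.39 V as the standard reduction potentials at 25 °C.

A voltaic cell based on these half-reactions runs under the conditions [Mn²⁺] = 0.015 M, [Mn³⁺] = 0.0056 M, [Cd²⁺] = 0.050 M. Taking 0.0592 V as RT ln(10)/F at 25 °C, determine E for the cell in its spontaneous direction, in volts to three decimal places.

Mn³⁺/Mn²⁺ is the cathode (higher E°), Cd²⁺/Cd the anode: E°cell = +1.47 − (-0.39) = +1.86 V, n = 2.
Overall: 2 Mn³⁺(aq) + Cd(s) → 2 Mn²⁺(aq) + Cd²⁺(aq)
Q = [Mn²⁺]^2·[Cd²⁺] / ([Mn³⁺]^2); log Q = -0.445.
E = E° − (0.0592/n) log Q = +1.86 − (0.0592/2)(-0.445) = +1.873 V.

+1.873 V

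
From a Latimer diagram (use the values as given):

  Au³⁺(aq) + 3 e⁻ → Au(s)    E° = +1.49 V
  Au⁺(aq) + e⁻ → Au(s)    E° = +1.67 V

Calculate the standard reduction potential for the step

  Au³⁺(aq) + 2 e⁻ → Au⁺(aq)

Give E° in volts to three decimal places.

Sequential free energies add, so n₃E°₃ = n₁E°₁ + n₂E°₂.
With n₃ = 3, and the known step contributing 1×(+1.67) V, the unknown satisfies 2·E° = 3×(+1.49) − 1×(+1.67) = +2.800.
E° = +2.800 / 2 = +1.400 V.

+1.400 V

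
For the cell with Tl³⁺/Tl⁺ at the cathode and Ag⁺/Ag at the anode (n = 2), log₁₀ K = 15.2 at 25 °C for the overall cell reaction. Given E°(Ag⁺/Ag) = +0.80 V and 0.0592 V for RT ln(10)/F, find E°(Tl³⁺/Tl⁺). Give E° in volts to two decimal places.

+1.25 V

E°cell = (0.0592/n)·log K = (0.0592/2)(15.2) = +0.450 V.
Since Tl³⁺/Tl⁺ is the cathode and Ag⁺/Ag the anode, E°cell = E°(Tl³⁺/Tl⁺) − E°(Ag⁺/Ag).
So E°(Tl³⁺/Tl⁺) = E°cell + E°(Ag⁺/Ag) = +0.450 + (+0.80) = +1.25 V.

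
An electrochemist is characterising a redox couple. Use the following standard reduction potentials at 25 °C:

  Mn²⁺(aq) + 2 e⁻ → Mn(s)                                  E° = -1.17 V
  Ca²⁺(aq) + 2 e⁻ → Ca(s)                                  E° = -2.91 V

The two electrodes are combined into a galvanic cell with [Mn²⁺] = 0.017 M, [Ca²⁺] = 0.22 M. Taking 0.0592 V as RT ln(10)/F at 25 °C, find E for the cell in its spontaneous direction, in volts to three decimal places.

Mn²⁺/Mn is the cathode (higher E°), Ca²⁺/Ca the anode: E°cell = -1.17 − (-2.91) = +1.74 V, n = 2.
Overall: Mn²⁺(aq) + Ca(s) → Mn(s) + Ca²⁺(aq)
Q = [Ca²⁺] / ([Mn²⁺]); log Q = 1.112.
E = E° − (0.0592/n) log Q = +1.74 − (0.0592/2)(1.112) = +1.707 V.

+1.707 V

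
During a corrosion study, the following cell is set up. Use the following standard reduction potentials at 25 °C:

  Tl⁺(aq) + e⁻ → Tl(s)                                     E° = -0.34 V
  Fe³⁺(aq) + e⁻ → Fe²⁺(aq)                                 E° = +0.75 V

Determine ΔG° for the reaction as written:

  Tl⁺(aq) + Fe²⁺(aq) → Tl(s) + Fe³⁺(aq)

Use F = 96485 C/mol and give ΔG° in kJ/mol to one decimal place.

As written, Tl⁺/Tl is reduced (cathode) and Fe³⁺/Fe²⁺ is oxidised (anode), so E°cell = (-0.34) − (+0.75) = -1.09 V.
Balancing electrons gives n = 1.
ΔG° = −nFE° = −(1)(96485)(-1.09) = 105,169 J = +105.2 kJ/mol.

+105.2 kJ/mol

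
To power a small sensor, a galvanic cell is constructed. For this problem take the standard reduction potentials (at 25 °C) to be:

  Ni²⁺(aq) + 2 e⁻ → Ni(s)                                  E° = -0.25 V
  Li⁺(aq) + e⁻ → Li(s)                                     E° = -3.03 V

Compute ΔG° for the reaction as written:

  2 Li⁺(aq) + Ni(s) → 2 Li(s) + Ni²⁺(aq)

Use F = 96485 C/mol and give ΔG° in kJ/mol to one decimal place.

As written, Li⁺/Li is reduced (cathode) and Ni²⁺/Ni is oxidised (anode), so E°cell = (-3.03) − (-0.25) = -2.78 V.
Balancing electrons gives n = 2.
ΔG° = −nFE° = −(2)(96485)(-2.78) = 536,457 J = +536.5 kJ/mol.

+536.5 kJ/mol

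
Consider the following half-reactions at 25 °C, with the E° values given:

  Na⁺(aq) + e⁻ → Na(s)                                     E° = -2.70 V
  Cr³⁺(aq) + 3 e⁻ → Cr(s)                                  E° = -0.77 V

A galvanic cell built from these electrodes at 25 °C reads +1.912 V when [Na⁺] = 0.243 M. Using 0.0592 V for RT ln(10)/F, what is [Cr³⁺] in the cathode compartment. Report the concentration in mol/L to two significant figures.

0.0018 M

Cr³⁺/Cr is the cathode, Na⁺/Na the anode: E°cell = +1.93 V, n = 3.
Overall reaction: Cr³⁺(aq) + 3 Na(s) → Cr(s) + 3 Na⁺(aq); Q = [Na⁺]^3/[Cr³⁺]^1.
From E = E° − (0.0592/n) log Q: log Q = (E° − E)·n/0.0592 = (+1.93 − (+1.912))·3/0.0592 = 0.9122.
So 1·log[Cr³⁺] = 3·log(0.243) − log Q = -1.8432 − (0.9122) = -2.7554; [Cr³⁺] = 10^(-2.7554) ≈ 0.0018 M.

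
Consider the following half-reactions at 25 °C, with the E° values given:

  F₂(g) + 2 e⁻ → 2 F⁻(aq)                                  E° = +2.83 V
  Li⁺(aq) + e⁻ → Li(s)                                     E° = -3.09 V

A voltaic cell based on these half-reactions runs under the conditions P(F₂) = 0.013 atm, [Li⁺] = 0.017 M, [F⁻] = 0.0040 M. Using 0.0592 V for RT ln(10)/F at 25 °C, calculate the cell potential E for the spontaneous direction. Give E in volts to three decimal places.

F₂/F⁻ is the cathode (higher E°), Li⁺/Li the anode: E°cell = +2.83 − (-3.09) = +5.92 V, n = 2.
Overall: F₂(g) + 2 Li(s) → 2 F⁻(aq) + 2 Li⁺(aq)
Q = [F⁻]^2·[Li⁺]^2 / (P(F₂)); log Q = -6.449.
E = E° − (0.0592/n) log Q = +5.92 − (0.0592/2)(-6.449) = +6.111 V.

+6.111 V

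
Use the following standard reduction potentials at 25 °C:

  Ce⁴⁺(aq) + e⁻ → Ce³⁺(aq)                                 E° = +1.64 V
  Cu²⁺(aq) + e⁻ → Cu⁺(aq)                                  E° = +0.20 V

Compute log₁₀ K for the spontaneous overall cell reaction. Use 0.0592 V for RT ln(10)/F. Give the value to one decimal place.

Cathode: Ce⁴⁺/Ce³⁺; anode: Cu²⁺/Cu⁺. E°cell = +1.44 V, n = 1.
log K = nE°cell / 0.0592 = (1)(+1.44) / 0.0592 = 24.3.

24.3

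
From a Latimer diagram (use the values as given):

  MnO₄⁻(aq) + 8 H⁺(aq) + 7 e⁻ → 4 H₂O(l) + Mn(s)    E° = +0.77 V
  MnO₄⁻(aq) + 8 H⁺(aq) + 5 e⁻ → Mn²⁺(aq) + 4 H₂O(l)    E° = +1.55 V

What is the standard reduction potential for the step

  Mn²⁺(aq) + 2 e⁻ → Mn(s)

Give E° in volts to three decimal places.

Sequential free energies add, so n₃E°₃ = n₁E°₁ + n₂E°₂.
With n₃ = 7, and the known step contributing 5×(+1.55) V, the unknown satisfies 2·E° = 7×(+0.77) − 5×(+1.55) = -2.360.
E° = -2.360 / 2 = -1.180 V.

-1.180 V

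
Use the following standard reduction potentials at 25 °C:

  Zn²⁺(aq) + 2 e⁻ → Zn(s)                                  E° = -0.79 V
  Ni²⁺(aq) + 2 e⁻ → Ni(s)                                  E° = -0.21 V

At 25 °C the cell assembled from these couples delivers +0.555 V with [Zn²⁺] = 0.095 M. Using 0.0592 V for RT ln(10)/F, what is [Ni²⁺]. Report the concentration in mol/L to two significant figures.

0.014 M

Ni²⁺/Ni is the cathode, Zn²⁺/Zn the anode: E°cell = +0.58 V, n = 2.
Overall reaction: Ni²⁺(aq) + Zn(s) → Ni(s) + Zn²⁺(aq); Q = [Zn²⁺]^1/[Ni²⁺]^1.
From E = E° − (0.0592/n) log Q: log Q = (E° − E)·n/0.0592 = (+0.58 − (+0.555))·2/0.0592 = 0.8446.
So 1·log[Ni²⁺] = 1·log(0.095) − log Q = -1.0223 − (0.8446) = -1.8669; [Ni²⁺] = 10^(-1.8669) ≈ 0.014 M.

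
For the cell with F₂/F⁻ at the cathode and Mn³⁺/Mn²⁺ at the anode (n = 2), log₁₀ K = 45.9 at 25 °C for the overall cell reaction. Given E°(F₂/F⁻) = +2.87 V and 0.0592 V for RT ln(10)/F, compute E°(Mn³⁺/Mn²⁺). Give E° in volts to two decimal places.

E°cell = (0.0592/n)·log K = (0.0592/2)(45.9) = +1.359 V.
Since F₂/F⁻ is the cathode and Mn³⁺/Mn²⁺ the anode, E°cell = E°(F₂/F⁻) − E°(Mn³⁺/Mn²⁺).
So E°(Mn³⁺/Mn²⁺) = E°(F₂/F⁻) − E°cell = (+2.87) − (+1.359) = +1.51 V.

+1.51 V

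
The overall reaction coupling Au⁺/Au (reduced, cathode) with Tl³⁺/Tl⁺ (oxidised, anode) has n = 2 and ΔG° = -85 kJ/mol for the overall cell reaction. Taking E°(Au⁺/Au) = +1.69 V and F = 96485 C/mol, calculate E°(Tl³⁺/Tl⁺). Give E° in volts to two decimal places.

+1.25 V

E°cell = −ΔG°/(nF) = −(-85×10³)/((2)(96485)) = +0.440 V.
Since Au⁺/Au is the cathode and Tl³⁺/Tl⁺ the anode, E°cell = E°(Au⁺/Au) − E°(Tl³⁺/Tl⁺).
So E°(Tl³⁺/Tl⁺) = E°(Au⁺/Au) − E°cell = (+1.69) − (+0.440) = +1.25 V.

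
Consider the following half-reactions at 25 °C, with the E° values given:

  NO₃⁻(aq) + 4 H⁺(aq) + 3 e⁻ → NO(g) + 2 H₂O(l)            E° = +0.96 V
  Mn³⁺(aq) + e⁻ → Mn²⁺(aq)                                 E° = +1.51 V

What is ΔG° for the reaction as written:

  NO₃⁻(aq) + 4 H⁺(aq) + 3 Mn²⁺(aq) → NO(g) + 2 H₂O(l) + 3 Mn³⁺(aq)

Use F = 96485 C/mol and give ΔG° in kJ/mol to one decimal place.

As written, NO₃⁻/NO is reduced (cathode) and Mn³⁺/Mn²⁺ is oxidised (anode), so E°cell = (+0.96) − (+1.51) = -0.55 V.
Balancing electrons gives n = 3.
ΔG° = −nFE° = −(3)(96485)(-0.55) = 159,200 J = +159.2 kJ/mol.

+159.2 kJ/mol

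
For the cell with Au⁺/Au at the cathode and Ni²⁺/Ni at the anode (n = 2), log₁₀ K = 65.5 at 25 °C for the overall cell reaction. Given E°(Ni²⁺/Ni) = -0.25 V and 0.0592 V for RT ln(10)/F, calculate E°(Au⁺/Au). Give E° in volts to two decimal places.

+1.69 V

E°cell = (0.0592/n)·log K = (0.0592/2)(65.5) = +1.939 V.
Since Au⁺/Au is the cathode and Ni²⁺/Ni the anode, E°cell = E°(Au⁺/Au) − E°(Ni²⁺/Ni).
So E°(Au⁺/Au) = E°cell + E°(Ni²⁺/Ni) = +1.939 + (-0.25) = +1.69 V.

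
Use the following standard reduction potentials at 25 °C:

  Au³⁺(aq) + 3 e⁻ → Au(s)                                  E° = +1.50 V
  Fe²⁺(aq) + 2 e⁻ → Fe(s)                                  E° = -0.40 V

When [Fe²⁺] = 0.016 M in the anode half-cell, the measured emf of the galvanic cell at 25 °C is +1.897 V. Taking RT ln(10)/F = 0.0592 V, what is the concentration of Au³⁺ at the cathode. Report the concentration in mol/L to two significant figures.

0.0014 M

Au³⁺/Au is the cathode, Fe²⁺/Fe the anode: E°cell = +1.90 V, n = 6.
Overall reaction: 2 Au³⁺(aq) + 3 Fe(s) → 2 Au(s) + 3 Fe²⁺(aq); Q = [Fe²⁺]^3/[Au³⁺]^2.
From E = E° − (0.0592/n) log Q: log Q = (E° − E)·n/0.0592 = (+1.90 − (+1.897))·6/0.0592 = 0.3041.
So 2·log[Au³⁺] = 3·log(0.016) − log Q = -5.3876 − (0.3041) = -5.6917; log[Au³⁺] = -5.6917 / 2 = -2.8458; [Au³⁺] = 10^(-2.8458) ≈ 0.0014 M.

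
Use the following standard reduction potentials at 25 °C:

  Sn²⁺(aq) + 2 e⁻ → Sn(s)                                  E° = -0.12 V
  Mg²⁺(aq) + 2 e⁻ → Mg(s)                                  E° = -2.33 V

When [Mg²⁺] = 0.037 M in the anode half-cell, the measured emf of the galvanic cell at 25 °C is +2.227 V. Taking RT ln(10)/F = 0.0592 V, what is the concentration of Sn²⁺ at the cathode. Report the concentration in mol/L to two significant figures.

Sn²⁺/Sn is the cathode, Mg²⁺/Mg the anode: E°cell = +2.21 V, n = 2.
Overall reaction: Sn²⁺(aq) + Mg(s) → Sn(s) + Mg²⁺(aq); Q = [Mg²⁺]^1/[Sn²⁺]^1.
From E = E° − (0.0592/n) log Q: log Q = (E° − E)·n/0.0592 = (+2.21 − (+2.227))·2/0.0592 = -0.5743.
So 1·log[Sn²⁺] = 1·log(0.037) − log Q = -1.4318 − (-0.5743) = -0.8575; [Sn²⁺] = 10^(-0.8575) ≈ 0.14 M.

0.14 M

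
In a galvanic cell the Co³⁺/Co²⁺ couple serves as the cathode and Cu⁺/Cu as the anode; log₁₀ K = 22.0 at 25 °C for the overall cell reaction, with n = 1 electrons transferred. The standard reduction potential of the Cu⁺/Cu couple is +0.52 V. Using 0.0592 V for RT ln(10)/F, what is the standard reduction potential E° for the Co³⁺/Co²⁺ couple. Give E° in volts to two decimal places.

+1.82 V

E°cell = (0.0592/n)·log K = (0.0592/1)(22.0) = +1.302 V.
Since Co³⁺/Co²⁺ is the cathode and Cu⁺/Cu the anode, E°cell = E°(Co³⁺/Co²⁺) − E°(Cu⁺/Cu).
So E°(Co³⁺/Co²⁺) = E°cell + E°(Cu⁺/Cu) = +1.302 + (+0.52) = +1.82 V.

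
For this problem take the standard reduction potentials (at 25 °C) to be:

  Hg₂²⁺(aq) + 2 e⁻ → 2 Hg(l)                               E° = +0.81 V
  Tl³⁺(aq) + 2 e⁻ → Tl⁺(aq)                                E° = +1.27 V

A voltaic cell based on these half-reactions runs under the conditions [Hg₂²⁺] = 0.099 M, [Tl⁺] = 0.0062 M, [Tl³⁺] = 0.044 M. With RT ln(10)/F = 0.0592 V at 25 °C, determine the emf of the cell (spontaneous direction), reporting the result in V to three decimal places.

Tl³⁺/Tl⁺ is the cathode (higher E°), Hg₂²⁺/Hg the anode: E°cell = +1.27 − (+0.81) = +0.46 V, n = 2.
Overall: Tl³⁺(aq) + 2 Hg(l) → Tl⁺(aq) + Hg₂²⁺(aq)
Q = [Tl⁺]·[Hg₂²⁺] / ([Tl³⁺]); log Q = -1.855.
E = E° − (0.0592/n) log Q = +0.46 − (0.0592/2)(-1.855) = +0.515 V.

+0.515 V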